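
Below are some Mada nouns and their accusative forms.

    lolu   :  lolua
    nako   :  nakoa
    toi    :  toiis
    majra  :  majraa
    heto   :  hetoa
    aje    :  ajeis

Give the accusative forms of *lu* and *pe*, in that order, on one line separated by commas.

The alternation tracks the last vowel of the stem — -is when the last vowel of the stem is a front vowel (*toi*, *aje*); -a when the last vowel of the stem is a back vowel (*lolu*, *nako*, *majra*, *heto*).
*lu*: last vowel = /u/, a back vowel → -a → *lua*.
The last vowel of *pe* is /e/, which is a front vowel, so the suffix is -is, giving *peis*.

lua, peis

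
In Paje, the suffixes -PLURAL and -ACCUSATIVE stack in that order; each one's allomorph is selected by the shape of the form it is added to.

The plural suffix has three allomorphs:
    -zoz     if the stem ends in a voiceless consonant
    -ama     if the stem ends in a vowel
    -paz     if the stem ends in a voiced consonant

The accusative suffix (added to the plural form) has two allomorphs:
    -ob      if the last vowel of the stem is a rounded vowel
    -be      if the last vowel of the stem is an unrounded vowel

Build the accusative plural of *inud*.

Since the final sound of *inud* is /d/ (a voiced consonant), it takes -paz, giving *inudpaz*.
Since the last vowel of the plural form *inudpaz* is /a/ (an unrounded vowel), it takes -be, giving *inudpazbe*.

inudpazbe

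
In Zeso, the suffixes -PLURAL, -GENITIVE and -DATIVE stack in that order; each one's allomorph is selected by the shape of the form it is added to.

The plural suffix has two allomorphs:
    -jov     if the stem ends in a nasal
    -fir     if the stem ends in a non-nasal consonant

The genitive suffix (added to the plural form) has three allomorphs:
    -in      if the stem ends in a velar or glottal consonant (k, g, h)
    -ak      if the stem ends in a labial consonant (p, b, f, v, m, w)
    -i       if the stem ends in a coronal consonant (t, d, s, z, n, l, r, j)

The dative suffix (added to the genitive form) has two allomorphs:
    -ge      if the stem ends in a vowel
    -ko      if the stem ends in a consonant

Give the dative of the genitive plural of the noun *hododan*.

hododanjovakko

*hododan*: final consonant = /n/, a nasal → -jov → *hododanjov*.
Since the final consonant of the plural form *hododanjov* is /v/ (labial), it takes -ak, giving *hododanjovak*.
The genitive form *hododanjovak*: final sound = /k/, a consonant → -ko → *hododanjovakko*.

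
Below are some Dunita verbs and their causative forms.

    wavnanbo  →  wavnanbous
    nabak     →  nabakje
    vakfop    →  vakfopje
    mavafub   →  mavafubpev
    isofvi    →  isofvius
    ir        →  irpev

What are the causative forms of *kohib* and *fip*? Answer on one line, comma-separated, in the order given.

Looking at the final sound of each stem: -je when the stem ends in a voiceless consonant (*nabak*, *vakfop*); -pev when the stem ends in a voiced consonant (*mavafub*, *ir*); -us when the stem ends in a vowel (*wavnanbo*, *isofvi*).
Since the final sound of *kohib* is /b/ (a voiced consonant), it takes -pev, giving *kohibpev*.
Since the final sound of *fip* is /p/ (a voiceless consonant), it takes -je, giving *fipje*.

kohibpev, fipje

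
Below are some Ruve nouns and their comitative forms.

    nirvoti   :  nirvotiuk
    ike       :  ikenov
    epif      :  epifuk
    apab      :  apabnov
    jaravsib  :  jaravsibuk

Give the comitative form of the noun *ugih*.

ugihuk

Looking at the last vowel of each stem: -uk when the last vowel of the stem is a high vowel (*nirvoti*, *epif*, *jaravsib*); -nov when the last vowel of the stem is a non-high vowel (*ike*, *apab*).
*ugih* — last vowel /i/ (a high vowel) → -uk → *ugihuk*.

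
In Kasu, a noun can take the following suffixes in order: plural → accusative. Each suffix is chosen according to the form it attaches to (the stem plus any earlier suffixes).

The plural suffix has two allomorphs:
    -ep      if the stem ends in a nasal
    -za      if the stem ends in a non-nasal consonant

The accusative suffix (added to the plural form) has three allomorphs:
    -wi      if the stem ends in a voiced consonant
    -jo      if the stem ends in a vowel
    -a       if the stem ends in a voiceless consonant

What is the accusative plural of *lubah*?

*lubah*: final consonant = /h/, non-nasal → -za → *lubahza*.
The plural form *lubahza*: final sound = /a/, a vowel → -jo → *lubahzajo*.

lubahzajo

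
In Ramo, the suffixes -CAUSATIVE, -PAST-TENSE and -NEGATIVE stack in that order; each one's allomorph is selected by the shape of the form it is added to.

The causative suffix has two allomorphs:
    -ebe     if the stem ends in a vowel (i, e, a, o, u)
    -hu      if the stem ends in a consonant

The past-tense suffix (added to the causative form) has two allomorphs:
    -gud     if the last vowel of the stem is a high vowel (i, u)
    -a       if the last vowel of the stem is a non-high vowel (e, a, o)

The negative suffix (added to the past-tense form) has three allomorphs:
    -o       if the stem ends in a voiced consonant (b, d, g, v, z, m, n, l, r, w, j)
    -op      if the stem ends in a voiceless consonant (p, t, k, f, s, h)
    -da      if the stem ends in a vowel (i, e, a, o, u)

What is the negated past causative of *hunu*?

hunuebeada

The final sound of *hunu* is /u/, which is a vowel, so the causative suffix is -ebe, giving *hunuebe*.
The last vowel of the causative form *hunuebe* is /e/, which is a non-high vowel, so the past-tense suffix is -a, giving *hunuebea*.
The past-tense form *hunuebea*: final sound = /a/, a vowel → -da → *hunuebeada*.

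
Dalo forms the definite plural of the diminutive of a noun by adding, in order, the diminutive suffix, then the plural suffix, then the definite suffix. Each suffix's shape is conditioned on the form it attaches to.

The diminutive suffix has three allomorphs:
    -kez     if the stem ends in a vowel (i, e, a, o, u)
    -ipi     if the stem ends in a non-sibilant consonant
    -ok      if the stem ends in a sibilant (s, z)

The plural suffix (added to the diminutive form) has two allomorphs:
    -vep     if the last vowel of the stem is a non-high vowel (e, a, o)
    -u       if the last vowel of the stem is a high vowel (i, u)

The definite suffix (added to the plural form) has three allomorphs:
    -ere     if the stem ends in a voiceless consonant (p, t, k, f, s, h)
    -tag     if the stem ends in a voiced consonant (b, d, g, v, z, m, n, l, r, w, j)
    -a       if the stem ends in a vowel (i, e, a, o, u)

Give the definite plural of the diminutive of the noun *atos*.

*atos*: final sound = /s/, a sibilant → -ok → *atosok*.
The diminutive form *atosok*: last vowel = /o/, a non-high vowel → -vep → *atosokvep*.
The final sound of the plural form *atosokvep* is /p/, which is a voiceless consonant, so the definite suffix is -ere, giving *atosokvepere*.

atosokvepere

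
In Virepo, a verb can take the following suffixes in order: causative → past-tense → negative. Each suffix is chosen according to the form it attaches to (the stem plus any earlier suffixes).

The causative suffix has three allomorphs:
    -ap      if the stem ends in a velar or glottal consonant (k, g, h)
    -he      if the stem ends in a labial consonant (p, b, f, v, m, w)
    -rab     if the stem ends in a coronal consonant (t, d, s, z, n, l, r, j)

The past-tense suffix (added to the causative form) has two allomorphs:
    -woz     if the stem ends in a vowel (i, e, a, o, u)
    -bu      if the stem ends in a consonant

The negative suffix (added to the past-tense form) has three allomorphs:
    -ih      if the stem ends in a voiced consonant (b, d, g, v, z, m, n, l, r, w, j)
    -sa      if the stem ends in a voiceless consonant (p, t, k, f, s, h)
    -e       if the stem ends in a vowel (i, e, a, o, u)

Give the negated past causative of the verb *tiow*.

tiowhewozih

Since the final consonant of *tiow* is /w/ (labial), it takes -he, giving *tiowhe*.
The final sound of the causative form *tiowhe* is /e/, which is a vowel, so the past-tense suffix is -woz, giving *tiowhewoz*.
Since the final sound of the past-tense form *tiowhewoz* is /z/ (a voiced consonant), it takes -ih, giving *tiowhewozih*.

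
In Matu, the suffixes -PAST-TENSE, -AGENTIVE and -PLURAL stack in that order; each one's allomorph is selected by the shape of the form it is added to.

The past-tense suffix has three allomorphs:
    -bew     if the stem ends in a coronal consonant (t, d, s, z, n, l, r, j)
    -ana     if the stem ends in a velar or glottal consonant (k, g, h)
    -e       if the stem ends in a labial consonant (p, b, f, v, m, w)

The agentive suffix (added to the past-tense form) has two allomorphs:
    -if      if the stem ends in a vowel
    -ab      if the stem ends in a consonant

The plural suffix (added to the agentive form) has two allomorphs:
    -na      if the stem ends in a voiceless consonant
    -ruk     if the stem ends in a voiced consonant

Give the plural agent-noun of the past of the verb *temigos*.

temigosbewabruk

Since the final consonant of *temigos* is /s/ (coronal), it takes -bew, giving *temigosbew*.
The final sound of the past-tense form *temigosbew* is /w/, which is a consonant, so the agentive suffix is -ab, giving *temigosbewab*.
The final consonant of the agentive form *temigosbewab* is /b/, which is voiced, so the plural suffix is -ruk, giving *temigosbewabruk*.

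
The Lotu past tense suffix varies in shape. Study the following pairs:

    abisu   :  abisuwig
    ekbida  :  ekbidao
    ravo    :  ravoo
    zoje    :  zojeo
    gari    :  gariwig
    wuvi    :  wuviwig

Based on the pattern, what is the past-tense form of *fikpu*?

fikpuwig

Looking at the last vowel of each stem: -wig when the last vowel of the stem is a high vowel (*abisu*, *gari*, *wuvi*); -o when the last vowel of the stem is a non-high vowel (*ekbida*, *ravo*, *zoje*).
Since the last vowel of *fikpu* is /u/ (a high vowel), it takes -wig, giving *fikpuwig*.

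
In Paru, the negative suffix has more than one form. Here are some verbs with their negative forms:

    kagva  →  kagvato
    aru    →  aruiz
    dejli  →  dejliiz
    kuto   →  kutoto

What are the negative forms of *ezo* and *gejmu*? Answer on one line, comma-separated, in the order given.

ezoto, gejmuiz

The suffix is conditioned by the last vowel: -iz when the last vowel of the stem is a high vowel (*aru*, *dejli*); -to when the last vowel of the stem is a non-high vowel (*kagva*, *kuto*).
The last vowel of *ezo* is /o/, which is a non-high vowel, so the suffix is -to, giving *ezoto*.
*gejmu* — last vowel /u/ (a high vowel) → -iz → *gejmuiz*.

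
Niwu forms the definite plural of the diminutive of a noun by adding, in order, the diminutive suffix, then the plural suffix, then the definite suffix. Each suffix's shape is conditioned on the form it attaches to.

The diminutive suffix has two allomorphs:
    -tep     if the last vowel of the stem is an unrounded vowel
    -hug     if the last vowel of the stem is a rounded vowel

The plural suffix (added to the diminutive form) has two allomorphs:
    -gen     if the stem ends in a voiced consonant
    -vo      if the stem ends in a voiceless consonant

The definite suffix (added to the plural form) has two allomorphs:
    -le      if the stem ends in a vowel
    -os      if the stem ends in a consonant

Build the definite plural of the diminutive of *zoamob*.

The last vowel of *zoamob* is /o/, which is a rounded vowel, so the diminutive suffix is -hug, giving *zoamobhug*.
The diminutive form *zoamobhug*: final consonant = /g/, voiced → -gen → *zoamobhuggen*.
The plural form *zoamobhuggen* — final sound /n/ (a consonant) → -os → *zoamobhuggenos*.

zoamobhuggenos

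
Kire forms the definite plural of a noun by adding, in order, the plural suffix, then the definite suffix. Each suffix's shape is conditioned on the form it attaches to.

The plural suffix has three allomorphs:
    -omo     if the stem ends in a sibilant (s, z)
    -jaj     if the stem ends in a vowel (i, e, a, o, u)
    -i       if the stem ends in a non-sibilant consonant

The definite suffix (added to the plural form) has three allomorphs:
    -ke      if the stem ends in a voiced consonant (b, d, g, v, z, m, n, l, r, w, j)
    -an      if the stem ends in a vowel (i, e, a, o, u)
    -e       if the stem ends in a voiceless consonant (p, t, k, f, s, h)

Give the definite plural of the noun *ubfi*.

ubfijajke

*ubfi*: final sound = /i/, a vowel → -jaj → *ubfijaj*.
Since the final sound of the plural form *ubfijaj* is /j/ (a voiced consonant), it takes -ke, giving *ubfijajke*.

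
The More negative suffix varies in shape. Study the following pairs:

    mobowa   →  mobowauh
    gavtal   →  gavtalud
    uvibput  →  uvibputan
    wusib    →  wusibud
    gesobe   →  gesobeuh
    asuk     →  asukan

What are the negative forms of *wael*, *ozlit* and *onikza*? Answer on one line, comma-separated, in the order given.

Looking at the final sound of each stem: -an when the stem ends in a voiceless consonant (*uvibput*, *asuk*); -ud when the stem ends in a voiced consonant (*gavtal*, *wusib*); -uh when the stem ends in a vowel (*mobowa*, *gesobe*).
The final sound of *wael* is /l/, which is a voiced consonant, so the suffix is -ud, giving *waelud*.
Since the final sound of *ozlit* is /t/ (a voiceless consonant), it takes -an, giving *ozlitan*.
Since the final sound of *onikza* is /a/ (a vowel), it takes -uh, giving *onikzauh*.

waelud, ozlitan, onikzauh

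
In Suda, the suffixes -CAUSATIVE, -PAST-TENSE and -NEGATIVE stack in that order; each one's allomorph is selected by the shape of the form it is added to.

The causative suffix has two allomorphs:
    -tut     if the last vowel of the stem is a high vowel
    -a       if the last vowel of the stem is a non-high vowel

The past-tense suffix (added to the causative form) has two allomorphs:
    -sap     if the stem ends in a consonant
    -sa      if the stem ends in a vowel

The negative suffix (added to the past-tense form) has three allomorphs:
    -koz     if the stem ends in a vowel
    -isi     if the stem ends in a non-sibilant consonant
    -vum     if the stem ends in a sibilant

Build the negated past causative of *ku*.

The last vowel of *ku* is /u/, which is a high vowel, so the causative suffix is -tut, giving *kutut*.
The causative form *kutut*: final sound = /t/, a consonant → -sap → *kututsap*.
Since the final sound of the past-tense form *kututsap* is /p/ (a non-sibilant consonant), it takes -isi, giving *kututsapisi*.

kututsapisi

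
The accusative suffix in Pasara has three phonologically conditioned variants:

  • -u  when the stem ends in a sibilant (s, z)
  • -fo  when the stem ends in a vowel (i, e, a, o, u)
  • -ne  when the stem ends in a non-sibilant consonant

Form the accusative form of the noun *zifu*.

*zifu*: final sound = /u/, a vowel → -fo → *zifufo*.

zifufo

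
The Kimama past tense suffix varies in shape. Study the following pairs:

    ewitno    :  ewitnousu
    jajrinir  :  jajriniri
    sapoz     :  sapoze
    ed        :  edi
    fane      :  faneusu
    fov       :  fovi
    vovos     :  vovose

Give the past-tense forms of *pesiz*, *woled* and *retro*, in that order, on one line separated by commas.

pesize, woledi, retrousu

The suffix is conditioned by the final sound: -e when the stem ends in a sibilant (*sapoz*, *vovos*); -i when the stem ends in a non-sibilant consonant (*jajrinir*, *ed*, *fov*); -usu when the stem ends in a vowel (*ewitno*, *fane*).
*pesiz*: final sound = /z/, a sibilant → -e → *pesize*.
The final sound of *woled* is /d/, which is a non-sibilant consonant, so the suffix is -i, giving *woledi*.
The final sound of *retro* is /o/, which is a vowel, so the suffix is -usu, giving *retrousu*.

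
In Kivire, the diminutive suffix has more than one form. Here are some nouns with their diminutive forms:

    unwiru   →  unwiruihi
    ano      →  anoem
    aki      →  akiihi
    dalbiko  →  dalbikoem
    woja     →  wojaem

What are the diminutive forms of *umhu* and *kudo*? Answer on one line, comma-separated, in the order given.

umhuihi, kudoem

The alternation tracks the last vowel of the stem — -ihi when the last vowel of the stem is a high vowel (*unwiru*, *aki*); -em when the last vowel of the stem is a non-high vowel (*ano*, *dalbiko*, *woja*).
The last vowel of *umhu* is /u/, which is a high vowel, so the suffix is -ihi, giving *umhuihi*.
*kudo*: last vowel = /o/, a non-high vowel → -em → *kudoem*.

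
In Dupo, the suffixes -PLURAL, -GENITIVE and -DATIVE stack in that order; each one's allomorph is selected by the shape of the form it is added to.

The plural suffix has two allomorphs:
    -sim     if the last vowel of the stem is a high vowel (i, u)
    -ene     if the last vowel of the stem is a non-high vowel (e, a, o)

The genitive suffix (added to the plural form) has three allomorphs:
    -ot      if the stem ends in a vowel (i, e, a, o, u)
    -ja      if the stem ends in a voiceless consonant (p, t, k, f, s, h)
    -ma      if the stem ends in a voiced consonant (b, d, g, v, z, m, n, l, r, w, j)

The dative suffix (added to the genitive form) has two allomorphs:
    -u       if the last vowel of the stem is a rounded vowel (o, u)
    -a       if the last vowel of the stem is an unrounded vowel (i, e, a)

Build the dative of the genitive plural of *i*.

The last vowel of *i* is /i/, which is a high vowel, so the plural suffix is -sim, giving *isim*.
The plural form *isim* — final sound /m/ (a voiced consonant) → -ma → *isimma*.
Since the last vowel of the genitive form *isimma* is /a/ (an unrounded vowel), it takes -a, giving *isimmaa*.

isimmaa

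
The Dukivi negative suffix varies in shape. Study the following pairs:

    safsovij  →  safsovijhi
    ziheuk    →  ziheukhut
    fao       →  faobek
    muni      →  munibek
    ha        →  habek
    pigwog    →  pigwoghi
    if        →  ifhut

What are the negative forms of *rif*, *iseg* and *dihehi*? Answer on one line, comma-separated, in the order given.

rifhut, iseghi, dihehibek

The alternation tracks the final sound of the stem — -hut when the stem ends in a voiceless consonant (*ziheuk*, *if*); -hi when the stem ends in a voiced consonant (*safsovij*, *pigwog*); -bek when the stem ends in a vowel (*fao*, *muni*, *ha*).
*rif*: final sound = /f/, a voiceless consonant → -hut → *rifhut*.
*iseg*: final sound = /g/, a voiced consonant → -hi → *iseghi*.
*dihehi* — final sound /i/ (a vowel) → -bek → *dihehibek*.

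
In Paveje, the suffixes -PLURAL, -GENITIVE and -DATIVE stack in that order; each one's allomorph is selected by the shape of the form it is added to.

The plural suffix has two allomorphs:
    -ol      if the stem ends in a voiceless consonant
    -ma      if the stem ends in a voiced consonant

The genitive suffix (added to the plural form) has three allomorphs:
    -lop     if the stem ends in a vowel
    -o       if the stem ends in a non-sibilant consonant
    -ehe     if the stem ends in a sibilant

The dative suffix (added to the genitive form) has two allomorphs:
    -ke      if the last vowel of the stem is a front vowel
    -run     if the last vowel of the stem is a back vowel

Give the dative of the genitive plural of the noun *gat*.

*gat* — final consonant /t/ (voiceless) → -ol → *gatol*.
The plural form *gatol*: final sound = /l/, a non-sibilant consonant → -o → *gatolo*.
The genitive form *gatolo* — last vowel /o/ (a back vowel) → -run → *gatolorun*.

gatolorun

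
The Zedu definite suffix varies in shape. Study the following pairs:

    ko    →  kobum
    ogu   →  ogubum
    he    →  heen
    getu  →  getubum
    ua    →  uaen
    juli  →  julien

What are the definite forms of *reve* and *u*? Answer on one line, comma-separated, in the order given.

Looking at the last vowel of each stem: -bum when the last vowel of the stem is a rounded vowel (*ko*, *ogu*, *getu*); -en when the last vowel of the stem is an unrounded vowel (*he*, *ua*, *juli*).
*reve*: last vowel = /e/, an unrounded vowel → -en → *reveen*.
*u* — last vowel /u/ (a rounded vowel) → -bum → *ubum*.

reveen, ubum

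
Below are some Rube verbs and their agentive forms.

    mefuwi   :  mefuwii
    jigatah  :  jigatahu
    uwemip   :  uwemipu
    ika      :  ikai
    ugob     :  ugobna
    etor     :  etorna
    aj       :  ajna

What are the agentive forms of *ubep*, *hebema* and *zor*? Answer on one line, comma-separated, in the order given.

Looking at the final sound of each stem: -u when the stem ends in a voiceless consonant (*jigatah*, *uwemip*); -na when the stem ends in a voiced consonant (*ugob*, *etor*, *aj*); -i when the stem ends in a vowel (*mefuwi*, *ika*).
The final sound of *ubep* is /p/, which is a voiceless consonant, so the suffix is -u, giving *ubepu*.
Since the final sound of *hebema* is /a/ (a vowel), it takes -i, giving *hebemai*.
The final sound of *zor* is /r/, which is a voiced consonant, so the suffix is -na, giving *zorna*.

ubepu, hebemai, zorna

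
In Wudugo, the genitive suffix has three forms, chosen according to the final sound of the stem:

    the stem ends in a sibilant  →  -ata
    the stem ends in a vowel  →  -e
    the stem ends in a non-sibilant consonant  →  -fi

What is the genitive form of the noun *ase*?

asee

*ase*: final sound = /e/, a vowel → -e → *asee*.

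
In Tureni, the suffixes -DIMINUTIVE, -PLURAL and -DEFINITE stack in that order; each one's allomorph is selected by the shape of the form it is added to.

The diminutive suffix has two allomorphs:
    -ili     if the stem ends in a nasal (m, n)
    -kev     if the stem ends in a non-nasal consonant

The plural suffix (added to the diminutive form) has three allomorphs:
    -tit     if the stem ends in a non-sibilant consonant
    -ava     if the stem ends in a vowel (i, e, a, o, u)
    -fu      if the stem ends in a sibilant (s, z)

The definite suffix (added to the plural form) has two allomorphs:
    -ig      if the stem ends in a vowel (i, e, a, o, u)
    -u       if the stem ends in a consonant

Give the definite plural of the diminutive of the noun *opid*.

opidkevtitu

The final consonant of *opid* is /d/, which is non-nasal, so the diminutive suffix is -kev, giving *opidkev*.
The diminutive form *opidkev*: final sound = /v/, a non-sibilant consonant → -tit → *opidkevtit*.
The final sound of the plural form *opidkevtit* is /t/, which is a consonant, so the definite suffix is -u, giving *opidkevtitu*.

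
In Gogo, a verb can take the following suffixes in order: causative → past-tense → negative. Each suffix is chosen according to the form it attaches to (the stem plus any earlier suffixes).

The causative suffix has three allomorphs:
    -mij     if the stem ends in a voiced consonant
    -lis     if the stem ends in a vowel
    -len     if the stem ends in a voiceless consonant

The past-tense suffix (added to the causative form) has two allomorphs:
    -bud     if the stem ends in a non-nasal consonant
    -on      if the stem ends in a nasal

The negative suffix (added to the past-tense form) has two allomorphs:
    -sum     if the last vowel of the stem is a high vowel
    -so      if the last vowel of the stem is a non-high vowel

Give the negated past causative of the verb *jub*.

*jub* — final sound /b/ (a voiced consonant) → -mij → *jubmij*.
Since the final consonant of the causative form *jubmij* is /j/ (non-nasal), it takes -bud, giving *jubmijbud*.
The past-tense form *jubmijbud* — last vowel /u/ (a high vowel) → -sum → *jubmijbudsum*.

jubmijbudsum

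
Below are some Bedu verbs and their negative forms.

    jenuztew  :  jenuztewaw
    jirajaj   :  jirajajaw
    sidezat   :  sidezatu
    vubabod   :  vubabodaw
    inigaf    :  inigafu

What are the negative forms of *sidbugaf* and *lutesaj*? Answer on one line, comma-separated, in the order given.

The pattern is voicing of the final consonant: -u when the stem ends in a voiceless consonant (*sidezat*, *inigaf*); -aw when the stem ends in a voiced consonant (*jenuztew*, *jirajaj*, *vubabod*).
The final consonant of *sidbugaf* is /f/, which is voiceless, so the suffix is -u, giving *sidbugafu*.
The final consonant of *lutesaj* is /j/, which is voiced, so the suffix is -aw, giving *lutesajaw*.

sidbugafu, lutesajaw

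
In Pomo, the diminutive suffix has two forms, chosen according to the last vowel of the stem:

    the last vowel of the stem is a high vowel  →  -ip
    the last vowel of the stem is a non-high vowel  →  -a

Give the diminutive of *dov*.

dova

Since the last vowel of *dov* is /o/ (a non-high vowel), it takes -a, giving *dova*.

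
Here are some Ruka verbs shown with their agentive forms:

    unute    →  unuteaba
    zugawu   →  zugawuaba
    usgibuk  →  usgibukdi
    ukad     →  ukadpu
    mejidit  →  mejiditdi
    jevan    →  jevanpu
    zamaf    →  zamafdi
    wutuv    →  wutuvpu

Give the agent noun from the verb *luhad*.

luhadpu

Looking at the final sound of each stem: -di when the stem ends in a voiceless consonant (*usgibuk*, *mejidit*, *zamaf*); -pu when the stem ends in a voiced consonant (*ukad*, *jevan*, *wutuv*); -aba when the stem ends in a vowel (*unute*, *zugawu*).
Since the final sound of *luhad* is /d/ (a voiced consonant), it takes -pu, giving *luhadpu*.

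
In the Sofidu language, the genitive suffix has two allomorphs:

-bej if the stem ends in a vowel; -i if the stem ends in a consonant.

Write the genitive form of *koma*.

Since the final sound of *koma* is /a/ (a vowel), it takes -bej, giving *komabej*.

komabej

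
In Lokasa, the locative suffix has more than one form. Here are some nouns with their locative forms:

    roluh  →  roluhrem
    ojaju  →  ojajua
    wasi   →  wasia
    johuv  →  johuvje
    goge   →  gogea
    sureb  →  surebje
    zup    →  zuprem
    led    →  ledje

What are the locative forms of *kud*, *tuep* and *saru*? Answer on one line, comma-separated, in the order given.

The alternation tracks the final sound of the stem — -rem when the stem ends in a voiceless consonant (*roluh*, *zup*); -je when the stem ends in a voiced consonant (*johuv*, *sureb*, *led*); -a when the stem ends in a vowel (*ojaju*, *wasi*, *goge*).
*kud*: final sound = /d/, a voiced consonant → -je → *kudje*.
The final sound of *tuep* is /p/, which is a voiceless consonant, so the suffix is -rem, giving *tueprem*.
*saru*: final sound = /u/, a vowel → -a → *sarua*.

kudje, tueprem, sarua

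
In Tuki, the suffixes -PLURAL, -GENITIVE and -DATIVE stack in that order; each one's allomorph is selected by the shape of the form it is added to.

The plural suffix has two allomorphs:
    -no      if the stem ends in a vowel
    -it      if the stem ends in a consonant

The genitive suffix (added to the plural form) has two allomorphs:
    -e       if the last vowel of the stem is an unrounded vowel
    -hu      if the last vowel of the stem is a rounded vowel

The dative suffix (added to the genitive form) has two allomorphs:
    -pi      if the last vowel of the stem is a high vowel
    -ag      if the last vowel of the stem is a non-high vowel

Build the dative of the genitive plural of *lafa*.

lafanohupi

Since the final sound of *lafa* is /a/ (a vowel), it takes -no, giving *lafano*.
The plural form *lafano* — last vowel /o/ (a rounded vowel) → -hu → *lafanohu*.
The genitive form *lafanohu*: last vowel = /u/, a high vowel → -pi → *lafanohupi*.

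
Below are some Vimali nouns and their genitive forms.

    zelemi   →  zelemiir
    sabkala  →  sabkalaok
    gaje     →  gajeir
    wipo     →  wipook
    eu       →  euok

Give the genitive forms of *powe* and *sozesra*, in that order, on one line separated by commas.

poweir, sozesraok

The suffix is conditioned by the last vowel: -ir when the last vowel of the stem is a front vowel (*zelemi*, *gaje*); -ok when the last vowel of the stem is a back vowel (*sabkala*, *wipo*, *eu*).
*powe*: last vowel = /e/, a front vowel → -ir → *poweir*.
*sozesra*: last vowel = /a/, a back vowel → -ok → *sozesraok*.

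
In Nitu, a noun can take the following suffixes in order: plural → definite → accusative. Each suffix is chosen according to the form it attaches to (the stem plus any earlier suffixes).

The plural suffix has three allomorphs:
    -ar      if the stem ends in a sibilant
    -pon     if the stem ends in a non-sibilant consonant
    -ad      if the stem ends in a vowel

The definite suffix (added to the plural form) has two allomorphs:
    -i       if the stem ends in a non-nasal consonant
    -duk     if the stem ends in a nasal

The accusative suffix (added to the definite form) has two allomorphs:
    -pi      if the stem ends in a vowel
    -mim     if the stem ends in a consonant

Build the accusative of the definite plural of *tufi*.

Since the final sound of *tufi* is /i/ (a vowel), it takes -ad, giving *tufiad*.
The plural form *tufiad*: final consonant = /d/, non-nasal → -i → *tufiadi*.
The definite form *tufiadi* — final sound /i/ (a vowel) → -pi → *tufiadipi*.

tufiadipi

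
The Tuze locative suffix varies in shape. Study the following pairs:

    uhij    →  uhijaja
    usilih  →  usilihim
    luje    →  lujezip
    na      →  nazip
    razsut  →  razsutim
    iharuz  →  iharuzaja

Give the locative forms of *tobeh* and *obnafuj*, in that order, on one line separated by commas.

tobehim, obnafujaja

The alternation tracks the final sound of the stem — -im when the stem ends in a voiceless consonant (*usilih*, *razsut*); -aja when the stem ends in a voiced consonant (*uhij*, *iharuz*); -zip when the stem ends in a vowel (*luje*, *na*).
*tobeh*: final sound = /h/, a voiceless consonant → -im → *tobehim*.
*obnafuj*: final sound = /j/, a voiced consonant → -aja → *obnafujaja*.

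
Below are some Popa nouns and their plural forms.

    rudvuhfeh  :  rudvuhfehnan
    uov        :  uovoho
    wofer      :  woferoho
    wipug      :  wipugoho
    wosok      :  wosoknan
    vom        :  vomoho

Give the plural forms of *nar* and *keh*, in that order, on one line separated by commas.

naroho, kehnan

The suffix is conditioned by the final consonant: -nan when the stem ends in a voiceless consonant (*rudvuhfeh*, *wosok*); -oho when the stem ends in a voiced consonant (*uov*, *wofer*, *wipug*, *vom*).
*nar*: final consonant = /r/, voiced → -oho → *naroho*.
*keh*: final consonant = /h/, voiceless → -nan → *kehnan*.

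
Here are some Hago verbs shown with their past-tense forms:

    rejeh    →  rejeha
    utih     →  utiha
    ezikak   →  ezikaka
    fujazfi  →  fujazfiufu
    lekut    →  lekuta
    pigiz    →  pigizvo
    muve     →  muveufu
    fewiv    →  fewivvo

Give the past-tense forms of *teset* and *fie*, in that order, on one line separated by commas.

teseta, fieufu

The alternation tracks the final sound of the stem — -a when the stem ends in a voiceless consonant (*rejeh*, *utih*, *ezikak*, *lekut*); -vo when the stem ends in a voiced consonant (*pigiz*, *fewiv*); -ufu when the stem ends in a vowel (*fujazfi*, *muve*).
*teset*: final sound = /t/, a voiceless consonant → -a → *teseta*.
*fie* — final sound /e/ (a vowel) → -ufu → *fieufu*.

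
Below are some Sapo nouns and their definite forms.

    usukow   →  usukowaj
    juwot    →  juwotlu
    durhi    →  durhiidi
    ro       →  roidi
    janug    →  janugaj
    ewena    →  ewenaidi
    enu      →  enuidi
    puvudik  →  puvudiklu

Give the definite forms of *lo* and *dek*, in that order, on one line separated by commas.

loidi, deklu

The alternation tracks the final sound of the stem — -lu when the stem ends in a voiceless consonant (*juwot*, *puvudik*); -aj when the stem ends in a voiced consonant (*usukow*, *janug*); -idi when the stem ends in a vowel (*durhi*, *ro*, *ewena*, *enu*).
Since the final sound of *lo* is /o/ (a vowel), it takes -idi, giving *loidi*.
Since the final sound of *dek* is /k/ (a voiceless consonant), it takes -lu, giving *deklu*.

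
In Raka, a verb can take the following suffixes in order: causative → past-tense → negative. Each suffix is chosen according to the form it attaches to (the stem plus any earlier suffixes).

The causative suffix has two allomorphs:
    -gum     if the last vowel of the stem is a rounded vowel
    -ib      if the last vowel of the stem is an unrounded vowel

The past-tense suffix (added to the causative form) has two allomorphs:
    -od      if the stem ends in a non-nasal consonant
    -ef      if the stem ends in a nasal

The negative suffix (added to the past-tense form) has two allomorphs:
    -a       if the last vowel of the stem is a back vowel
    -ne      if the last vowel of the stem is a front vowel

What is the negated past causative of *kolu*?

*kolu* — last vowel /u/ (a rounded vowel) → -gum → *kolugum*.
Since the final consonant of the causative form *kolugum* is /m/ (a nasal), it takes -ef, giving *kolugumef*.
Since the last vowel of the past-tense form *kolugumef* is /e/ (a front vowel), it takes -ne, giving *kolugumefne*.

kolugumefne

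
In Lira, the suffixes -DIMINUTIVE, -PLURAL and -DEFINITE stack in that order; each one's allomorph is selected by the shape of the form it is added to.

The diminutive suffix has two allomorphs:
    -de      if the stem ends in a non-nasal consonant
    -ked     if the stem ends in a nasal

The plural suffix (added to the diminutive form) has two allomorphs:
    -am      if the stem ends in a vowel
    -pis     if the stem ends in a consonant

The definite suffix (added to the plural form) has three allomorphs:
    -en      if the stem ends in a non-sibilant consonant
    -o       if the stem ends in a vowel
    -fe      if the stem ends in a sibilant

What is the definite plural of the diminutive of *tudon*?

tudonkedpisfe

The final consonant of *tudon* is /n/, which is a nasal, so the diminutive suffix is -ked, giving *tudonked*.
Since the final sound of the diminutive form *tudonked* is /d/ (a consonant), it takes -pis, giving *tudonkedpis*.
The final sound of the plural form *tudonkedpis* is /s/, which is a sibilant, so the definite suffix is -fe, giving *tudonkedpisfe*.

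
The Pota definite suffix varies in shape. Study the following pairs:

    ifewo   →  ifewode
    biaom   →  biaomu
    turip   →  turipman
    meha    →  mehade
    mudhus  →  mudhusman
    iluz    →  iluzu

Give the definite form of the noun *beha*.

behade

Looking at the final sound of each stem: -man when the stem ends in a voiceless consonant (*turip*, *mudhus*); -u when the stem ends in a voiced consonant (*biaom*, *iluz*); -de when the stem ends in a vowel (*ifewo*, *meha*).
*beha* — final sound /a/ (a vowel) → -de → *behade*.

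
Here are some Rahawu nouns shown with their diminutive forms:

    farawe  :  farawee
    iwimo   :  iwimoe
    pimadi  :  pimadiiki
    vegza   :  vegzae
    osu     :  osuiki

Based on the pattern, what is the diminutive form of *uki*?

ukiiki

Looking at the last vowel of each stem: -iki when the last vowel of the stem is a high vowel (*pimadi*, *osu*); -e when the last vowel of the stem is a non-high vowel (*farawe*, *iwimo*, *vegza*).
*uki* — last vowel /i/ (a high vowel) → -iki → *ukiiki*.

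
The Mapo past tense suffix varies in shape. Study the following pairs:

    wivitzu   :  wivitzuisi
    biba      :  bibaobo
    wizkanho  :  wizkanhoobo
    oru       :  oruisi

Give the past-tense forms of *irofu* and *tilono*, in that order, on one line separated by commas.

The pattern is height harmony: -isi when the last vowel of the stem is a high vowel (*wivitzu*, *oru*); -obo when the last vowel of the stem is a non-high vowel (*biba*, *wizkanho*).
The last vowel of *irofu* is /u/, which is a high vowel, so the suffix is -isi, giving *irofuisi*.
*tilono* — last vowel /o/ (a non-high vowel) → -obo → *tilonoobo*.

irofuisi, tilonoobo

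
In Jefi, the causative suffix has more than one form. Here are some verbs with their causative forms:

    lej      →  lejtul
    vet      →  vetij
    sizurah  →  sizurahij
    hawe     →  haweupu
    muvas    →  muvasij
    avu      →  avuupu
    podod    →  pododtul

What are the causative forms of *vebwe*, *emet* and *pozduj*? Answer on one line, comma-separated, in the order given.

vebweupu, emetij, pozdujtul

The alternation tracks the final sound of the stem — -ij when the stem ends in a voiceless consonant (*vet*, *sizurah*, *muvas*); -tul when the stem ends in a voiced consonant (*lej*, *podod*); -upu when the stem ends in a vowel (*hawe*, *avu*).
The final sound of *vebwe* is /e/, which is a vowel, so the suffix is -upu, giving *vebweupu*.
*emet*: final sound = /t/, a voiceless consonant → -ij → *emetij*.
*pozduj* — final sound /j/ (a voiced consonant) → -tul → *pozdujtul*.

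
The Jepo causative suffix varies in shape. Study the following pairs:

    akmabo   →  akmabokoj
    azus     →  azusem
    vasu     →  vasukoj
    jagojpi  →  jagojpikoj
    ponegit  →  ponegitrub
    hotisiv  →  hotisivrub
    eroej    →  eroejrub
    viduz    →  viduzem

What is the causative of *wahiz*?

wahizem

The pattern is sibilance of the final sound: -em when the stem ends in a sibilant (*azus*, *viduz*); -rub when the stem ends in a non-sibilant consonant (*ponegit*, *hotisiv*, *eroej*); -koj when the stem ends in a vowel (*akmabo*, *vasu*, *jagojpi*).
Since the final sound of *wahiz* is /z/ (a sibilant), it takes -em, giving *wahizem*.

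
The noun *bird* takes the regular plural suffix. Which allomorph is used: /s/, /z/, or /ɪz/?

The stem *bird* ends in a voiced non-sibilant sound.
The plural suffix surfaces as /ɪz/ after sibilants, /s/ after other voiceless consonants, and /z/ after other voiced sounds.
So the plural -s on *bird* is pronounced /z/.

/z/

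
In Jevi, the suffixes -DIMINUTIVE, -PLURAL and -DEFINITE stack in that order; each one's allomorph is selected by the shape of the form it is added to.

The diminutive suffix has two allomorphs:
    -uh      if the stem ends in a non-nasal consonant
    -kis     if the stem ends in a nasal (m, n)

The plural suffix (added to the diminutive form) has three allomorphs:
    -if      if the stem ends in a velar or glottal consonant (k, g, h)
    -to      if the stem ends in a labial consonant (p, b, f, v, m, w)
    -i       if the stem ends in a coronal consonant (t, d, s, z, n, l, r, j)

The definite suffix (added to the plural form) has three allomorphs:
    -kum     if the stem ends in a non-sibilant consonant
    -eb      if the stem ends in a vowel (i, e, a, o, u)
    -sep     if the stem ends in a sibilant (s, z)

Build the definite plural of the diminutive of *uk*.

*uk* — final consonant /k/ (non-nasal) → -uh → *ukuh*.
The diminutive form *ukuh* — final consonant /h/ (velar/glottal) → -if → *ukuhif*.
Since the final sound of the plural form *ukuhif* is /f/ (a non-sibilant consonant), it takes -kum, giving *ukuhifkum*.

ukuhifkum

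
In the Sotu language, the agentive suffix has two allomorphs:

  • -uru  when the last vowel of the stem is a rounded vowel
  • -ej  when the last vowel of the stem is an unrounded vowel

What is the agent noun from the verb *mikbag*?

Since the last vowel of *mikbag* is /a/ (an unrounded vowel), it takes -ej, giving *mikbagej*.

mikbagej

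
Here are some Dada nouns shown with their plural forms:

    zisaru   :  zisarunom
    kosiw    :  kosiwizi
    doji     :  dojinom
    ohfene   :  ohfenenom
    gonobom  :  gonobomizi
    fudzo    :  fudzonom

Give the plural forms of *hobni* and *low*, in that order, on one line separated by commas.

hobninom, lowizi

The suffix is conditioned by the final sound: -izi when the stem ends in a consonant (*kosiw*, *gonobom*); -nom when the stem ends in a vowel (*zisaru*, *doji*, *ohfene*, *fudzo*).
*hobni*: final sound = /i/, a vowel → -nom → *hobninom*.
*low*: final sound = /w/, a consonant → -izi → *lowizi*.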